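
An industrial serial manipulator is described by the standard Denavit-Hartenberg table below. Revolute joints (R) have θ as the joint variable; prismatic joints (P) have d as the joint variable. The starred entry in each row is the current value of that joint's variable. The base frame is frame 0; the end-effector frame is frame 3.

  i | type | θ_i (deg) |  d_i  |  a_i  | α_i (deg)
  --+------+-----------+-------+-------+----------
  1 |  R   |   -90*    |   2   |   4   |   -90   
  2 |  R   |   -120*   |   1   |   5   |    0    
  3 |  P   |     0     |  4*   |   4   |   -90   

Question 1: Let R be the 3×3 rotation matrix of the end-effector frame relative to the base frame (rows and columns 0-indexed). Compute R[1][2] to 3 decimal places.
End-effector z-axis (col 2 of R) = (0.0000,-0.8660,0.5000)
R[1][2] = -0.8660

-0.866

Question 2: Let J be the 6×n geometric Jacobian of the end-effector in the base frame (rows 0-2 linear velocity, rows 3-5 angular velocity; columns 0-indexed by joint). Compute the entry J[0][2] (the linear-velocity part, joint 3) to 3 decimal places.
prismatic axis z_2 = (1.0000,0.0000,0.0000)
J_v[:, 2] = z_2; J_ω[:, 2] = (0,0,0)
entry J[0][2] = 1.0000

1.000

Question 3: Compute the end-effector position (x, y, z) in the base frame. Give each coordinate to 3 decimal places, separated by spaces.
5.000 0.500 9.794

after link 1: o_1 = (0.0000, -4.0000, 2.0000)
after link 2: o_2 = (1.0000, -1.5000, 6.3301)
after link 3: o_3 = (5.0000, 0.5000, 9.7942)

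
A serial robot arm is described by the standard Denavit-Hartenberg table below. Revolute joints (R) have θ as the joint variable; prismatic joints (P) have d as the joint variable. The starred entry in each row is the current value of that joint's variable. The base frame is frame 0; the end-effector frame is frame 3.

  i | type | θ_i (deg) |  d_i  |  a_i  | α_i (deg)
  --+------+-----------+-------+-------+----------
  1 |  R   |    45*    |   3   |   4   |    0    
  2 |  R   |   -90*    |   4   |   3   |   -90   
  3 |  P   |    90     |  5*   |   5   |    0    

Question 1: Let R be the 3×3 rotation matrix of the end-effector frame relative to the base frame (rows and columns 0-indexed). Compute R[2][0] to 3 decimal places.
End-effector x-axis (col 0 of R) = (0.0000,-0.0000,-1.0000)
R[2][0] = -1.0000

-1.000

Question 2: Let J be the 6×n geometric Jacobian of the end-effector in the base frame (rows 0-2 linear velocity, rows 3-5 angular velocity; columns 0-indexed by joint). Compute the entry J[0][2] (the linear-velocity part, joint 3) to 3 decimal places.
0.707

prismatic axis z_2 = (0.7071,0.7071,0.0000)
J_v[:, 2] = z_2; J_ω[:, 2] = (0,0,0)
entry J[0][2] = 0.7071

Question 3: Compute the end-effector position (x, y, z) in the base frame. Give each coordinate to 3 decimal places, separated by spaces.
after link 1: o_1 = (2.8284, 2.8284, 3.0000)
after link 2: o_2 = (4.9497, 0.7071, 7.0000)
after link 3: o_3 = (8.4853, 4.2426, 2.0000)

8.485 4.243 2.000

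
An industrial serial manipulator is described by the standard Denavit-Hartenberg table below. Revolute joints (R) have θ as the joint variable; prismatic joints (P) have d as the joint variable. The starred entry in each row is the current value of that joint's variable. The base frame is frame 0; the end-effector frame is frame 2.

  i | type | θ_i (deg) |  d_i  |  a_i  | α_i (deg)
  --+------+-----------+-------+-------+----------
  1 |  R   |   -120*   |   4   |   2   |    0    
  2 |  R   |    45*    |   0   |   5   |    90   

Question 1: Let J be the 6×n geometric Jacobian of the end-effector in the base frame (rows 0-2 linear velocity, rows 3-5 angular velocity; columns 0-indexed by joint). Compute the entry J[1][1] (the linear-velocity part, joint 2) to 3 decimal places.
1.294

axis z_1 = (0.0000,0.0000,1.0000); lever o_n−o_1 = (1.2941,-4.8296,0.0000)
cross product → J_v[:, 1] = (4.8296,1.2941,-0.0000)
J_ω[:, 1] = z_1
entry J[1][1] = 1.2941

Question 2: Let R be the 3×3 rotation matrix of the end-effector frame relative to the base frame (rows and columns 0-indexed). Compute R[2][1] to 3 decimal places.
1.000

End-effector y-axis (col 1 of R) = (0.0000,0.0000,1.0000)
R[2][1] = 1.0000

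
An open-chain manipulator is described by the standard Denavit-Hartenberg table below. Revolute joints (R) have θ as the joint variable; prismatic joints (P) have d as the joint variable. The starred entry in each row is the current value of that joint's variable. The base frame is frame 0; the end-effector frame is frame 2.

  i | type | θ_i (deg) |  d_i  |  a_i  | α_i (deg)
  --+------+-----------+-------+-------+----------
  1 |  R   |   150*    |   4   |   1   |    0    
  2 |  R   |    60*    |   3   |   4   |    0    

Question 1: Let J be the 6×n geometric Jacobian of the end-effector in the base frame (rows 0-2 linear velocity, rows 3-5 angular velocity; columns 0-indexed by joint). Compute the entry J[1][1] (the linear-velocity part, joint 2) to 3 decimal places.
axis z_1 = (0.0000,0.0000,1.0000); lever o_n−o_1 = (-3.4641,-2.0000,3.0000)
cross product → J_v[:, 1] = (2.0000,-3.4641,0.0000)
J_ω[:, 1] = z_1
entry J[1][1] = -3.4641

-3.464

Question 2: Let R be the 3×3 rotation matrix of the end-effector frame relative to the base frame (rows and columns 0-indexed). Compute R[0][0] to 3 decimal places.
-0.866

End-effector x-axis (col 0 of R) = (-0.8660,-0.5000,0.0000)
R[0][0] = -0.8660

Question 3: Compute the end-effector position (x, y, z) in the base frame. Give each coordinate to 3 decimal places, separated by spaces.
-4.330 -1.500 7.000

after link 1: o_1 = (-0.8660, 0.5000, 4.0000)
after link 2: o_2 = (-4.3301, -1.5000, 7.0000)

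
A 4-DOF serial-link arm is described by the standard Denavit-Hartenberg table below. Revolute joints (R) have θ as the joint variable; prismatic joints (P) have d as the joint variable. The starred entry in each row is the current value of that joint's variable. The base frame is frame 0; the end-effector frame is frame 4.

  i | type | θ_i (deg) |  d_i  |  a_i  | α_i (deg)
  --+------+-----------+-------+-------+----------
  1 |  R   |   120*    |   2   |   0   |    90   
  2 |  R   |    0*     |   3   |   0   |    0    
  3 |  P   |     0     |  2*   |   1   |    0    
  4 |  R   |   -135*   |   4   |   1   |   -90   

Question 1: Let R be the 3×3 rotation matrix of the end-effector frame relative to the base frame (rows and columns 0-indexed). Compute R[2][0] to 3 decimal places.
-0.707

End-effector x-axis (col 0 of R) = (0.3536,-0.6124,-0.7071)
R[2][0] = -0.7071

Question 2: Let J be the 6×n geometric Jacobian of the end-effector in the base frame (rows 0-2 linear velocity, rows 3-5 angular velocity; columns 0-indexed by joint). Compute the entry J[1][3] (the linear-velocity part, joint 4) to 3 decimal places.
0.612

axis z_3 = (0.8660,0.5000,0.0000); lever o_n−o_3 = (3.8177,1.3876,-0.7071)
cross product → J_v[:, 3] = (-0.3536,0.6124,-0.7071)
J_ω[:, 3] = z_3
entry J[1][3] = 0.6124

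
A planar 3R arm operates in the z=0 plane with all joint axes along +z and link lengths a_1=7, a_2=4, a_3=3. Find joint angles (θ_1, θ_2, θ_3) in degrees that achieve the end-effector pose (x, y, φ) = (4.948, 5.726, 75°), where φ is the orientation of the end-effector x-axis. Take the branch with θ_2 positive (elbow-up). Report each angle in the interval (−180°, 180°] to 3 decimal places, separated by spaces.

wrist centre = target − a_3·(cos φ, sin φ) = (4.1715, 2.8282)
cos θ_2 = (25.4006−7²−4²)/(2·7·4) = -0.7071; θ_2 = 135.0020° (elbow-up)
β = atan2(2.8282,4.1715) = 34.1365°; ψ = atan2(2.8283,4.1715) = 34.1379°
θ_1 = β − ψ = -0.0014°
θ_3 = φ − θ_1 − θ_2 = -60.0006° (wrapped to (-180°,180°])

-0.001 135.002 -60.001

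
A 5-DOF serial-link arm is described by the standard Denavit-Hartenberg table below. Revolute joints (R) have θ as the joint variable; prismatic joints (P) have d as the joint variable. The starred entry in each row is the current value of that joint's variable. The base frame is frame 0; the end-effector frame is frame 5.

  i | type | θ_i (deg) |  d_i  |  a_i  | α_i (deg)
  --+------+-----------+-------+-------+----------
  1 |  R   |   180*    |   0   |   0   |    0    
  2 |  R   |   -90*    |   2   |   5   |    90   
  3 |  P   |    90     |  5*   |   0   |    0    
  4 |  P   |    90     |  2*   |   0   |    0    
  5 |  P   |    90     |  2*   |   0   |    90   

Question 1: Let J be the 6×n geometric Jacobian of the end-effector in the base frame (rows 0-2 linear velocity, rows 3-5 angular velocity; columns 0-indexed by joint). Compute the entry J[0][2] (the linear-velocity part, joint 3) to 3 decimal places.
1.000

prismatic axis z_2 = (1.0000,-0.0000,0.0000)
J_v[:, 2] = z_2; J_ω[:, 2] = (0,0,0)
entry J[0][2] = 1.0000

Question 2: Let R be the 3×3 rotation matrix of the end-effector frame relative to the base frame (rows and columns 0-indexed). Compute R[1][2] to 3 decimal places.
End-effector z-axis (col 2 of R) = (-0.0000,-1.0000,0.0000)
R[1][2] = -1.0000

-1.000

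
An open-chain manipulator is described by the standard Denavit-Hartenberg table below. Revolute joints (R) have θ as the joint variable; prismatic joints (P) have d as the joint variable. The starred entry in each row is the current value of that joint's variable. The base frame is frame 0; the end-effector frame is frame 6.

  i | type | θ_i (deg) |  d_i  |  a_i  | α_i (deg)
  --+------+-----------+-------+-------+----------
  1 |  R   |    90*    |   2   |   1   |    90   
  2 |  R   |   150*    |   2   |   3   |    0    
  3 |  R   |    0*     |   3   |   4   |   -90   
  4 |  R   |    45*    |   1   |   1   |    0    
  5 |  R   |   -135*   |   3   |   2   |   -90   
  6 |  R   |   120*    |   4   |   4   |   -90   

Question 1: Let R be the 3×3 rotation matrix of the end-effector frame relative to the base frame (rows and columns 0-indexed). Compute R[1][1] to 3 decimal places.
0.866

End-effector y-axis (col 1 of R) = (0.0000,0.8660,-0.5000)
R[1][1] = 0.8660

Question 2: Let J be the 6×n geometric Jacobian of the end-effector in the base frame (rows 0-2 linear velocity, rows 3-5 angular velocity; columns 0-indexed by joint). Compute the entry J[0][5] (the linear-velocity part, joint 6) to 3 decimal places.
-3.464

axis z_5 = (-0.0000,-0.8660,0.5000); lever o_n−o_5 = (-2.0000,-1.7321,5.0000)
cross product → J_v[:, 5] = (-3.4641,-1.0000,-1.7321)
J_ω[:, 5] = z_5
entry J[0][5] = -3.4641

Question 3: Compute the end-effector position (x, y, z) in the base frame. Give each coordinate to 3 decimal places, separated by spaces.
after link 1: o_1 = (0.0000, 1.0000, 2.0000)
after link 2: o_2 = (2.0000, -1.5981, 3.5000)
after link 3: o_3 = (5.0000, -5.0622, 5.5000)
after link 4: o_4 = (4.2929, -6.1746, 4.9875)
after link 5: o_5 = (6.2929, -7.6746, 2.3895)
after link 6: o_6 = (4.2929, -9.4066, 7.3895)

4.293 -9.407 7.389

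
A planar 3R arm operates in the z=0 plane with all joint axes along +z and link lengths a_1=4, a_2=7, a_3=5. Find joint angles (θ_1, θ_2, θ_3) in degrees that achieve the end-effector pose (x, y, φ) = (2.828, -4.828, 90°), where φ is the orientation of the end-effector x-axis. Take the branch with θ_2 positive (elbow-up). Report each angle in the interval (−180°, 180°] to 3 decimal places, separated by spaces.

-102.902 45.016 147.887

wrist centre = target − a_3·(cos φ, sin φ) = (2.8280, -9.8280)
cos θ_2 = (104.5872−4²−7²)/(2·4·7) = 0.7069; θ_2 = 45.0156° (elbow-up)
β = atan2(-9.8280,2.8280) = -73.9469°; ψ = atan2(4.9511,8.9484) = 28.9555°
θ_1 = β − ψ = -102.9024°
θ_3 = φ − θ_1 − θ_2 = 147.8867° (wrapped to (-180°,180°])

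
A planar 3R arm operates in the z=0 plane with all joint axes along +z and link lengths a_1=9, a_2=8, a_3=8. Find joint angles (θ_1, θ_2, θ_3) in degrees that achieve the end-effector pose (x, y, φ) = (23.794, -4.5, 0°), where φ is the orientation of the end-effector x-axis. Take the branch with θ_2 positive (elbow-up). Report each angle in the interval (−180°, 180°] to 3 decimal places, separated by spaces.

-30.003 30.006 -0.003

wrist centre = target − a_3·(cos φ, sin φ) = (15.7940, -4.5000)
cos θ_2 = (269.7004−9²−8²)/(2·9·8) = 0.8660; θ_2 = 30.0057° (elbow-up)
β = atan2(-4.5000,15.7940) = -15.9032°; ψ = atan2(4.0007,15.9278) = 14.0997°
θ_1 = β − ψ = -30.0029°
θ_3 = φ − θ_1 − θ_2 = -0.0028° (wrapped to (-180°,180°])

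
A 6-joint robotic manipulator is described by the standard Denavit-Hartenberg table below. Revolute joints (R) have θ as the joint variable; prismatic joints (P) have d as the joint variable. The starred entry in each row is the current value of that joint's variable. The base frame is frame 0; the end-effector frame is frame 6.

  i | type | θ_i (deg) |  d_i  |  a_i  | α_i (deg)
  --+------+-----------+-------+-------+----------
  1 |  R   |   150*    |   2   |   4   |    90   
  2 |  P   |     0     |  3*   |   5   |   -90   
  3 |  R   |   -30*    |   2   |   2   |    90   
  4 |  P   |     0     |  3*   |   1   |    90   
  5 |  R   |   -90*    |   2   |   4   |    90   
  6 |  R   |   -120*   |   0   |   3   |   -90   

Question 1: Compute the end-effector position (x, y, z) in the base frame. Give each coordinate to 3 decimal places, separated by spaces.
-7.361 9.946 4.598

after link 1: o_1 = (-3.4641, 2.0000, 2.0000)
after link 2: o_2 = (-6.2942, 7.0981, 2.0000)
after link 3: o_3 = (-7.2942, 8.8301, 4.0000)
after link 4: o_4 = (-5.1962, 11.1962, 4.0000)
after link 5: o_5 = (-8.6603, 9.1962, 2.0000)
after link 6: o_6 = (-7.3612, 9.9462, 4.5981)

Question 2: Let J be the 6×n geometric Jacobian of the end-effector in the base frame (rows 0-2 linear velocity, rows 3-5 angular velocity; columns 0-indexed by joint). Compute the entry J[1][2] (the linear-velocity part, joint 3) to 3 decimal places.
axis z_2 = (0.0000,0.0000,1.0000); lever o_n−o_2 = (-1.0670,2.8481,2.5981)
cross product → J_v[:, 2] = (-2.8481,-1.0670,0.0000)
J_ω[:, 2] = z_2
entry J[1][2] = -1.0670

-1.067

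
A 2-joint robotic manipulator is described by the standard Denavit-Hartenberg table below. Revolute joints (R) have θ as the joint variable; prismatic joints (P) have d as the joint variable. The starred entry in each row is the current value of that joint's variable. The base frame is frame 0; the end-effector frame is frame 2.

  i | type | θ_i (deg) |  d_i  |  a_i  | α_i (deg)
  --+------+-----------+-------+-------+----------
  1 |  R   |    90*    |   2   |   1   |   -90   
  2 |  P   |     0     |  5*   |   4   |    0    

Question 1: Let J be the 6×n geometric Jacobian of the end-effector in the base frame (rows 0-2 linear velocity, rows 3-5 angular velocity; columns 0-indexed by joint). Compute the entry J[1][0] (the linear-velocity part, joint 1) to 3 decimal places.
axis z_0 = ẑ; lever o_n−o_0 = (-5.0000,5.0000,2.0000)
cross product → J_v[:, 0] = (-5.0000,-5.0000,0.0000)
J_ω[:, 0] = z_0
entry J[1][0] = -5.0000

-5.000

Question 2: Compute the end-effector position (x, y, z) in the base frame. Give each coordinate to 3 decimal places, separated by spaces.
-5.000 5.000 2.000

after link 1: o_1 = (0.0000, 1.0000, 2.0000)
after link 2: o_2 = (-5.0000, 5.0000, 2.0000)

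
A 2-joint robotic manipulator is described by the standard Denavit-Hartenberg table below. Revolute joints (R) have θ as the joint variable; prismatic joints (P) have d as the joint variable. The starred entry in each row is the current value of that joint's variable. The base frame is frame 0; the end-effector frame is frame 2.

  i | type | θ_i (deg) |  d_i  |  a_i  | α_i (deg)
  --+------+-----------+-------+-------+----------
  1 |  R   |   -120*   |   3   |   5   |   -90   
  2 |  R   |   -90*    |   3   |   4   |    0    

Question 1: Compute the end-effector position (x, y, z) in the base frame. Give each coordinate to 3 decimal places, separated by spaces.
after link 1: o_1 = (-2.5000, -4.3301, 3.0000)
after link 2: o_2 = (0.0981, -5.8301, 7.0000)

0.098 -5.830 7.000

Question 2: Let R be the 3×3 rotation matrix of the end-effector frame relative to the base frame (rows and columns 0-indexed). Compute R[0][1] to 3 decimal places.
End-effector y-axis (col 1 of R) = (-0.5000,-0.8660,-0.0000)
R[0][1] = -0.5000

-0.500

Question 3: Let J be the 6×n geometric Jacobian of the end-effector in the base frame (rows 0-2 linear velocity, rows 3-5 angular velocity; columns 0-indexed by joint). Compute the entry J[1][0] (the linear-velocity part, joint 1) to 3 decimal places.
0.098

axis z_0 = ẑ; lever o_n−o_0 = (0.0981,-5.8301,7.0000)
cross product → J_v[:, 0] = (5.8301,0.0981,-0.0000)
J_ω[:, 0] = z_0
entry J[1][0] = 0.0981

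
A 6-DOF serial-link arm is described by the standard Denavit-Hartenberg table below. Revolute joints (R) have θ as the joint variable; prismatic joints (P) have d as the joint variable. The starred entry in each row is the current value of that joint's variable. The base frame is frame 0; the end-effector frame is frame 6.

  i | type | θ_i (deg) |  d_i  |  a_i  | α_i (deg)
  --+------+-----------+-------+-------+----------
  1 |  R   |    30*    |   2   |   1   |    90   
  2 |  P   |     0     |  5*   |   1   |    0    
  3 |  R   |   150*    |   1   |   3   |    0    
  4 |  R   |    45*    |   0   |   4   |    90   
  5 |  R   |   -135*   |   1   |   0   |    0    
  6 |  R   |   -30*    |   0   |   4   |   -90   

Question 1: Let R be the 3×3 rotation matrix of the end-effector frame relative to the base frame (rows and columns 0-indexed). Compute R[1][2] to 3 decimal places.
0.712

End-effector z-axis (col 2 of R) = (-0.6995,0.7115,-0.0670)
R[1][2] = 0.7115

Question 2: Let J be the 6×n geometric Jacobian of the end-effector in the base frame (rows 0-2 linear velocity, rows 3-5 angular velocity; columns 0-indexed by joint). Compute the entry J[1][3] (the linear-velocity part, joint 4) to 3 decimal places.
axis z_3 = (0.5000,-0.8660,0.0000); lever o_n−o_3 = (-0.8558,0.7013,0.9306)
cross product → J_v[:, 3] = (-0.8060,-0.4653,-0.3905)
J_ω[:, 3] = z_3
entry J[1][3] = -0.4653

-0.465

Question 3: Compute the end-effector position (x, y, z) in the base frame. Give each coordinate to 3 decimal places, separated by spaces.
1.626 -4.794 4.431

after link 1: o_1 = (0.8660, 0.5000, 2.0000)
after link 2: o_2 = (4.2321, -3.3301, 2.0000)
after link 3: o_3 = (2.4821, -5.4952, 3.5000)
after link 4: o_4 = (-0.8640, -7.4270, 2.4647)
after link 5: o_5 = (-1.0882, -7.5565, 3.4306)
after link 6: o_6 = (1.6263, -4.7939, 4.4306)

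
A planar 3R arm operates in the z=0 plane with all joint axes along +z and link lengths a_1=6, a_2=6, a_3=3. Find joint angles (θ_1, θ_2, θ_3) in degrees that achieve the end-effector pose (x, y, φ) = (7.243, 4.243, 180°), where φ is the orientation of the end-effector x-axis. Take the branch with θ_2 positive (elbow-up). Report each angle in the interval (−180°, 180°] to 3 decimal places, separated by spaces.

wrist centre = target − a_3·(cos φ, sin φ) = (10.2430, 4.2430)
cos θ_2 = (122.9221−6²−6²)/(2·6·6) = 0.7073; θ_2 = 44.9883° (elbow-up)
β = atan2(4.2430,10.2430) = 22.5010°; ψ = atan2(4.2418,10.2435) = 22.4941°
θ_1 = β − ψ = 0.0069°
θ_3 = φ − θ_1 − θ_2 = 135.0049° (wrapped to (-180°,180°])

0.007 44.988 135.005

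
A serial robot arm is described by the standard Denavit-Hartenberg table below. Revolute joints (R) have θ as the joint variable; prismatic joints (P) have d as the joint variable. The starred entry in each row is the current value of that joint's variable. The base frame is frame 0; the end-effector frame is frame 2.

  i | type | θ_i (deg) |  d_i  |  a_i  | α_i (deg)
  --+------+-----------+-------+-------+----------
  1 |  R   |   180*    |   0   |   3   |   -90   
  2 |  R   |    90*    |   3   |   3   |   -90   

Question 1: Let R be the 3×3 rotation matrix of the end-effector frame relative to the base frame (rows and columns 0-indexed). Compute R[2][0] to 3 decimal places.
End-effector x-axis (col 0 of R) = (-0.0000,-0.0000,-1.0000)
R[2][0] = -1.0000

-1.000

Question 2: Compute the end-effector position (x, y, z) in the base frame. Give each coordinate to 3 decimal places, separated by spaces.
-3.000 -3.000 -3.000

after link 1: o_1 = (-3.0000, 0.0000, 0.0000)
after link 2: o_2 = (-3.0000, -3.0000, -3.0000)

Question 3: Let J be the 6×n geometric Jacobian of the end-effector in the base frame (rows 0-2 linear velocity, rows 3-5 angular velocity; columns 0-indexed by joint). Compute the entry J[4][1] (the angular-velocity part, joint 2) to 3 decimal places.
-1.000

axis z_1 = (-0.0000,-1.0000,0.0000); lever o_n−o_1 = (-0.0000,-3.0000,-3.0000)
cross product → J_v[:, 1] = (3.0000,-0.0000,-0.0000)
J_ω[:, 1] = z_1
entry J[4][1] = -1.0000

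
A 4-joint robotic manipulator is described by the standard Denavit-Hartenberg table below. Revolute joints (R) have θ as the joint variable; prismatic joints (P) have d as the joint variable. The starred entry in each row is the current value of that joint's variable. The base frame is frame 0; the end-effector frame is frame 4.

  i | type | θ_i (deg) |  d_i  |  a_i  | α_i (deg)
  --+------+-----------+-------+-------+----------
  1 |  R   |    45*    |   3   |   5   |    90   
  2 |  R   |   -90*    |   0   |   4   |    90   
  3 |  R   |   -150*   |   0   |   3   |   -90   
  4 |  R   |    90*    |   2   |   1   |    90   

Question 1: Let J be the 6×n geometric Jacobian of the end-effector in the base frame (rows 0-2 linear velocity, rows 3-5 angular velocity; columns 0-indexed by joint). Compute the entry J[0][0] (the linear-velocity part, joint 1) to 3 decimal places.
-6.528

axis z_0 = ẑ; lever o_n−o_0 = (1.9572,6.5280,0.5981)
cross product → J_v[:, 0] = (-6.5280,1.9572,0.0000)
J_ω[:, 0] = z_0
entry J[0][0] = -6.5280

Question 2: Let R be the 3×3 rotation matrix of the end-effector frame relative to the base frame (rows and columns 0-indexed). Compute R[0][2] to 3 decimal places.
End-effector z-axis (col 2 of R) = (-0.3536,0.3536,0.8660)
R[0][2] = -0.3536

-0.354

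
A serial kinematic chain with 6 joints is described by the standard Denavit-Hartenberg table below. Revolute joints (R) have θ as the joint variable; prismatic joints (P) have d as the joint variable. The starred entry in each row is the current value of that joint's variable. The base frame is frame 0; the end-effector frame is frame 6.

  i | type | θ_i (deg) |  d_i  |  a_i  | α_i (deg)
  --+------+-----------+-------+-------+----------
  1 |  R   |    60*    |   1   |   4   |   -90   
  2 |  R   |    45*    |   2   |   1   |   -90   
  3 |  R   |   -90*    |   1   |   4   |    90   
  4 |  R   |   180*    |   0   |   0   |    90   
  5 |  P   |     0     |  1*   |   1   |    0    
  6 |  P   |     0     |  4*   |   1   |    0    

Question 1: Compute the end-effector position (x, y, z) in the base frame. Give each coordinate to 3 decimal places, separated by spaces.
after link 1: o_1 = (2.0000, 3.4641, 1.0000)
after link 2: o_2 = (0.6215, 5.0765, 0.2929)
after link 3: o_3 = (-3.1962, 6.4641, -0.4142)
after link 4: o_4 = (-3.1962, 6.4641, -0.4142)
after link 5: o_5 = (-2.6837, 5.3517, -1.1213)
after link 6: o_6 = (-3.2319, 2.4022, -3.9497)

-3.232 2.402 -3.950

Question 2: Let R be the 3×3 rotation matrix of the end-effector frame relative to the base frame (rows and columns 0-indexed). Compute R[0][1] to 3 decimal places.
-0.354

End-effector y-axis (col 1 of R) = (-0.3536,-0.6124,0.7071)
R[0][1] = -0.3536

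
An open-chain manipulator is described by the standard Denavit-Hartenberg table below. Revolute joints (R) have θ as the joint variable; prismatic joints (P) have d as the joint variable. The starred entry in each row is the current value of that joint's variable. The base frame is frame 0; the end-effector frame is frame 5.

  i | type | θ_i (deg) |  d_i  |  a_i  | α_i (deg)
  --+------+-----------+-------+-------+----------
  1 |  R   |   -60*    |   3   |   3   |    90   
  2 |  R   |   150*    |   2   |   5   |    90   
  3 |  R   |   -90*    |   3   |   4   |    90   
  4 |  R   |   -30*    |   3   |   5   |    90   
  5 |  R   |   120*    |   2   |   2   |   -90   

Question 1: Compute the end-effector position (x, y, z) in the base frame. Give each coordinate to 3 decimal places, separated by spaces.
after link 1: o_1 = (1.5000, -2.5981, 3.0000)
after link 2: o_2 = (-2.3971, 0.1519, 5.5000)
after link 3: o_3 = (1.8170, 0.8529, 8.0981)
after link 4: o_4 = (6.2410, 1.8505, 4.4330)
after link 5: o_5 = (5.0670, 0.1519, 2.5000)

5.067 0.152 2.500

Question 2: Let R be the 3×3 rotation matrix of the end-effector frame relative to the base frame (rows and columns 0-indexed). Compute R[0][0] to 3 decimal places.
End-effector x-axis (col 0 of R) = (0.0625,-0.9743,-0.2165)
R[0][0] = 0.0625

0.063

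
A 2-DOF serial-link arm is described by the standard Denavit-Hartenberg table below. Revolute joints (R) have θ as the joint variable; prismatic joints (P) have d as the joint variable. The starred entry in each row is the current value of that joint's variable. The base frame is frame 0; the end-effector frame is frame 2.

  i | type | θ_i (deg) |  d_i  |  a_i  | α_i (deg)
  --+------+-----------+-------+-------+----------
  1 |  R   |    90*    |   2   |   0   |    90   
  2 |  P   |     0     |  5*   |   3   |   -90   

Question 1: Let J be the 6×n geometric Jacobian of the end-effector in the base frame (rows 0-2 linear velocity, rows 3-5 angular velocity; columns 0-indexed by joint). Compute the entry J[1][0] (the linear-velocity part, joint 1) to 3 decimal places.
5.000

axis z_0 = ẑ; lever o_n−o_0 = (5.0000,3.0000,2.0000)
cross product → J_v[:, 0] = (-3.0000,5.0000,0.0000)
J_ω[:, 0] = z_0
entry J[1][0] = 5.0000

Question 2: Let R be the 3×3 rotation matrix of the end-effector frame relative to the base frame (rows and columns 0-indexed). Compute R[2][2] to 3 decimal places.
1.000

End-effector z-axis (col 2 of R) = (0.0000,0.0000,1.0000)
R[2][2] = 1.0000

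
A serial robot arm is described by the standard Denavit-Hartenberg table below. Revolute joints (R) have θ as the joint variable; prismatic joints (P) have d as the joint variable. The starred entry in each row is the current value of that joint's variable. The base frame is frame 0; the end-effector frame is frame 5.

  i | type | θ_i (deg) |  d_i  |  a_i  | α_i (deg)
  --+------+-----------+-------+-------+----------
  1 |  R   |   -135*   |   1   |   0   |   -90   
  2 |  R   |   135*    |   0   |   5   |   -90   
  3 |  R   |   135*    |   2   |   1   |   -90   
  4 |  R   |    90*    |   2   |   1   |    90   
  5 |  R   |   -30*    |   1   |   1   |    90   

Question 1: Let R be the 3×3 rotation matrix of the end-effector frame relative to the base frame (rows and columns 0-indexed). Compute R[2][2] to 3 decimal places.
-0.079

End-effector z-axis (col 2 of R) = (0.1232,0.9892,-0.0795)
R[2][2] = -0.0795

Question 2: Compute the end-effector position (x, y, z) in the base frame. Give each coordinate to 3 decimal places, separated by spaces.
1.080 1.580 -0.691

after link 1: o_1 = (0.0000, 0.0000, 1.0000)
after link 2: o_2 = (2.5000, 2.5000, -2.5355)
after link 3: o_3 = (2.6464, 3.6464, -0.6213)
after link 4: o_4 = (2.4393, 1.4393, -0.3284)
after link 5: o_5 = (1.0796, 1.5796, -0.6908)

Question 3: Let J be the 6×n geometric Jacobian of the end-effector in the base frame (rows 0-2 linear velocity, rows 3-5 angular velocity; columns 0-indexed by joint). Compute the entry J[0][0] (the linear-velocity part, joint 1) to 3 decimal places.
axis z_0 = ẑ; lever o_n−o_0 = (1.0796,1.5796,-0.6908)
cross product → J_v[:, 0] = (-1.5796,1.0796,0.0000)
J_ω[:, 0] = z_0
entry J[0][0] = -1.5796

-1.580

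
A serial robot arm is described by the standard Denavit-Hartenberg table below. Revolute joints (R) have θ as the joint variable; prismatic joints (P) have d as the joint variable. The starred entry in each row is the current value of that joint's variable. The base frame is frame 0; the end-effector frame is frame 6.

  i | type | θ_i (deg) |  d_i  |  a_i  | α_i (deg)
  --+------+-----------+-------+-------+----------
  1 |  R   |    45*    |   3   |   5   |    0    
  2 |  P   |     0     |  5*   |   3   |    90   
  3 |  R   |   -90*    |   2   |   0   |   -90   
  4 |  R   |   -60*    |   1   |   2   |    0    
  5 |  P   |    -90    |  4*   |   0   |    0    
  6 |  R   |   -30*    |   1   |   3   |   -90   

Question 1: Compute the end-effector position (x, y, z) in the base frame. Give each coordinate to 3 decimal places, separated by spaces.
12.538 7.261 10.000

after link 1: o_1 = (3.5355, 3.5355, 3.0000)
after link 2: o_2 = (5.6569, 5.6569, 8.0000)
after link 3: o_3 = (7.0711, 4.2426, 8.0000)
after link 4: o_4 = (9.0029, 3.7250, 7.0000)
after link 5: o_5 = (11.8313, 6.5534, 7.0000)
after link 6: o_6 = (12.5385, 7.2605, 10.0000)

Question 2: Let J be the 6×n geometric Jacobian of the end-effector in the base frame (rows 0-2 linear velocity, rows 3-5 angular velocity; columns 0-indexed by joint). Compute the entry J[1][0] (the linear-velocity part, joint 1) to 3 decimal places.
axis z_0 = ẑ; lever o_n−o_0 = (12.5385,7.2605,10.0000)
cross product → J_v[:, 0] = (-7.2605,12.5385,0.0000)
J_ω[:, 0] = z_0
entry J[1][0] = 12.5385

12.538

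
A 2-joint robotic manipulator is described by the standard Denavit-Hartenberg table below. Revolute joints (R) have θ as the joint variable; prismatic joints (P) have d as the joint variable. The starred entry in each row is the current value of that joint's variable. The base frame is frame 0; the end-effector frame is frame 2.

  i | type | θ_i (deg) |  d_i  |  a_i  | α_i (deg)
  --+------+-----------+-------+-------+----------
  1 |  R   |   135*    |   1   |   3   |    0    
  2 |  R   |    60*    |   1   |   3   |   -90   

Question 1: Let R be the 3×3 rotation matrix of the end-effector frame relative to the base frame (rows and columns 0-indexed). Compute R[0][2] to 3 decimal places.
End-effector z-axis (col 2 of R) = (0.2588,-0.9659,0.0000)
R[0][2] = 0.2588

0.259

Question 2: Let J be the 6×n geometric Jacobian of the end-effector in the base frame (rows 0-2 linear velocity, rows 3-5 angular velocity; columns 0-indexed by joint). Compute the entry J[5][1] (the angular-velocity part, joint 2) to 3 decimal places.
1.000

axis z_1 = (0.0000,0.0000,1.0000); lever o_n−o_1 = (-2.8978,-0.7765,1.0000)
cross product → J_v[:, 1] = (0.7765,-2.8978,0.0000)
J_ω[:, 1] = z_1
entry J[5][1] = 1.0000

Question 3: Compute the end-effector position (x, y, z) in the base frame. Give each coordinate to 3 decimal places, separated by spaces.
after link 1: o_1 = (-2.1213, 2.1213, 1.0000)
after link 2: o_2 = (-5.0191, 1.3449, 2.0000)

-5.019 1.345 2.000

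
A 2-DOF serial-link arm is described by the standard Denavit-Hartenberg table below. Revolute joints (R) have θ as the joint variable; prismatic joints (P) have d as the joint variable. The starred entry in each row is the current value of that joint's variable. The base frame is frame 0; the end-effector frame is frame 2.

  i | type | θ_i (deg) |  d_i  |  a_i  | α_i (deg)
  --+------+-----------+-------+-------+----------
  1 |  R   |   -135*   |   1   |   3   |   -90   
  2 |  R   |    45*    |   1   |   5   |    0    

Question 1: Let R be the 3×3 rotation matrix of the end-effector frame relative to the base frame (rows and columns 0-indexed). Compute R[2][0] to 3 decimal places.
End-effector x-axis (col 0 of R) = (-0.5000,-0.5000,-0.7071)
R[2][0] = -0.7071

-0.707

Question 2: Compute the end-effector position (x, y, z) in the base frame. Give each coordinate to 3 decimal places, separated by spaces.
-3.914 -5.328 -2.536

after link 1: o_1 = (-2.1213, -2.1213, 1.0000)
after link 2: o_2 = (-3.9142, -5.3284, -2.5355)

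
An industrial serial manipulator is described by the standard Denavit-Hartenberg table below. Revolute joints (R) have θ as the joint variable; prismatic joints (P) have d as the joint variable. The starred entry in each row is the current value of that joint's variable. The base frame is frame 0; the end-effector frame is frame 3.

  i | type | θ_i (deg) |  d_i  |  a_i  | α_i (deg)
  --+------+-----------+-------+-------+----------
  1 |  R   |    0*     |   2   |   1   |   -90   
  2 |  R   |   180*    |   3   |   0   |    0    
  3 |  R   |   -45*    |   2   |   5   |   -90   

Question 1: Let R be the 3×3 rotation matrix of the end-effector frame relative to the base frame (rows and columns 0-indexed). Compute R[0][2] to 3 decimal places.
End-effector z-axis (col 2 of R) = (-0.7071,0.0000,0.7071)
R[0][2] = -0.7071

-0.707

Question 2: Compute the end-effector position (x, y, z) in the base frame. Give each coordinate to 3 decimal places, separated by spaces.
after link 1: o_1 = (1.0000, 0.0000, 2.0000)
after link 2: o_2 = (1.0000, 3.0000, 2.0000)
after link 3: o_3 = (-2.5355, 5.0000, -1.5355)

-2.536 5.000 -1.536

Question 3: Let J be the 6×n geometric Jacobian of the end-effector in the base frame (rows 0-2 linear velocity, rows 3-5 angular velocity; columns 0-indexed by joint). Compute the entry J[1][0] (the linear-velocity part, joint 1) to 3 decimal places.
axis z_0 = ẑ; lever o_n−o_0 = (-2.5355,5.0000,-1.5355)
cross product → J_v[:, 0] = (-5.0000,-2.5355,0.0000)
J_ω[:, 0] = z_0
entry J[1][0] = -2.5355

-2.536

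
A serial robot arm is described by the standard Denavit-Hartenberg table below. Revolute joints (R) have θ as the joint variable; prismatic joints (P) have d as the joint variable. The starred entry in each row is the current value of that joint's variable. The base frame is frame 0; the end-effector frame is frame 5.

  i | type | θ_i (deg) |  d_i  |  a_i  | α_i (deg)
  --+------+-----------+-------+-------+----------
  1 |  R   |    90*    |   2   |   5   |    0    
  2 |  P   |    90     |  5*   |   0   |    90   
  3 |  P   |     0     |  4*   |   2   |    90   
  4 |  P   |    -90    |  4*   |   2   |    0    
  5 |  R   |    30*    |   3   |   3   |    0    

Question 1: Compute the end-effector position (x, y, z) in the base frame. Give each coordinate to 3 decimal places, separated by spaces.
after link 1: o_1 = (0.0000, 5.0000, 2.0000)
after link 2: o_2 = (0.0000, 5.0000, 7.0000)
after link 3: o_3 = (-2.0000, 9.0000, 7.0000)
after link 4: o_4 = (-2.0000, 7.0000, 3.0000)
after link 5: o_5 = (-3.5000, 4.4019, -0.0000)

-3.500 4.402 -0.000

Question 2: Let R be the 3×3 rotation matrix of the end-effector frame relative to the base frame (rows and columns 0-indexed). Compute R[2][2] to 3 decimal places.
-1.000

End-effector z-axis (col 2 of R) = (0.0000,0.0000,-1.0000)
R[2][2] = -1.0000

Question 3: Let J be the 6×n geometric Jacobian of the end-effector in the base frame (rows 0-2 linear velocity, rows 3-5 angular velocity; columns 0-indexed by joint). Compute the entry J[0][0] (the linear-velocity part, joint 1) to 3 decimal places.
axis z_0 = ẑ; lever o_n−o_0 = (-3.5000,4.4019,-0.0000)
cross product → J_v[:, 0] = (-4.4019,-3.5000,0.0000)
J_ω[:, 0] = z_0
entry J[0][0] = -4.4019

-4.402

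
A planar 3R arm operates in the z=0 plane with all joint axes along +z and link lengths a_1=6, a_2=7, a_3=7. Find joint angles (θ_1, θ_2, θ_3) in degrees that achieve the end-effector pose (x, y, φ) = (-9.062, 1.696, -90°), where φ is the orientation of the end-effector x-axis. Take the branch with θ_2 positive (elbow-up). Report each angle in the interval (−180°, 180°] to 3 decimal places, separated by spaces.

119.996 30.008 119.996

wrist centre = target − a_3·(cos φ, sin φ) = (-9.0620, 8.6960)
cos θ_2 = (157.7403−6²−7²)/(2·6·7) = 0.8660; θ_2 = 30.0080° (elbow-up)
β = atan2(8.6960,-9.0620) = 136.1807°; ψ = atan2(3.5008,12.0617) = 16.1851°
θ_1 = β − ψ = 119.9956°
θ_3 = φ − θ_1 − θ_2 = 119.9964° (wrapped to (-180°,180°])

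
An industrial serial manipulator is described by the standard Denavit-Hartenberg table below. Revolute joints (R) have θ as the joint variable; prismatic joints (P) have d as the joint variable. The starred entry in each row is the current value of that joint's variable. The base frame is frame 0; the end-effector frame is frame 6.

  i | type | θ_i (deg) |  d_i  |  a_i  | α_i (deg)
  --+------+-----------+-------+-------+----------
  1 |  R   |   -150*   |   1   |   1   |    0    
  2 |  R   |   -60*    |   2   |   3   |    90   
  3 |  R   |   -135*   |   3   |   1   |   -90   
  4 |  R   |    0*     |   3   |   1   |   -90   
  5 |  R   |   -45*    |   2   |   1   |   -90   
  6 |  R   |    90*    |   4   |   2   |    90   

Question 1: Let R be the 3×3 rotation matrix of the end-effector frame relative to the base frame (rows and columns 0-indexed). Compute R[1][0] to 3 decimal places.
0.866

End-effector x-axis (col 0 of R) = (0.5000,0.8660,0.0000)
R[1][0] = 0.8660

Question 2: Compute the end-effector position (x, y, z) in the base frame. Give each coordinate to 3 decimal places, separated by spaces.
0.888 1.952 -1.536

after link 1: o_1 = (-0.8660, -0.5000, 1.0000)
after link 2: o_2 = (-3.4641, 1.0000, 3.0000)
after link 3: o_3 = (-1.3517, 3.2445, 2.2929)
after link 4: o_4 = (-2.5765, 3.9516, -0.5355)
after link 5: o_5 = (-3.5765, 2.2196, -1.5355)
after link 6: o_6 = (0.8876, 1.9516, -1.5355)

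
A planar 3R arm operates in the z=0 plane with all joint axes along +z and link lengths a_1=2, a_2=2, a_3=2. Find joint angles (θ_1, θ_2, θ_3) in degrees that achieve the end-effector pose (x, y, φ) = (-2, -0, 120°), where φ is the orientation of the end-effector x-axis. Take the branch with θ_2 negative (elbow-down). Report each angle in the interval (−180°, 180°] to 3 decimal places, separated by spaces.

-60.000 -120.000 -60.000

wrist centre = target − a_3·(cos φ, sin φ) = (-1.0000, -1.7321)
cos θ_2 = (4.0000−2²−2²)/(2·2·2) = -0.5000; θ_2 = -120.0000° (elbow-down)
β = atan2(-1.7321,-1.0000) = -120.0000°; ψ = atan2(-1.7321,1.0000) = -60.0000°
θ_1 = β − ψ = -60.0000°
θ_3 = φ − θ_1 − θ_2 = -60.0000° (wrapped to (-180°,180°])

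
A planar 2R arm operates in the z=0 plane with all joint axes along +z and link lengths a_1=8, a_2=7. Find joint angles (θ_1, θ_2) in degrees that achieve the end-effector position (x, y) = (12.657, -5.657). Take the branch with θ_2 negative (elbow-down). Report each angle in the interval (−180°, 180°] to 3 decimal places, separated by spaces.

-3.166 -44.996

cos θ_2 = (192.2013−8²−7²)/(2·8·7) = 0.7072; θ_2 = -44.9961° (elbow-down)
β = atan2(-5.6570,12.6570) = -24.0821°; ψ = atan2(-4.9494,12.9501) = -20.9164°
θ_1 = β − ψ = -3.1656°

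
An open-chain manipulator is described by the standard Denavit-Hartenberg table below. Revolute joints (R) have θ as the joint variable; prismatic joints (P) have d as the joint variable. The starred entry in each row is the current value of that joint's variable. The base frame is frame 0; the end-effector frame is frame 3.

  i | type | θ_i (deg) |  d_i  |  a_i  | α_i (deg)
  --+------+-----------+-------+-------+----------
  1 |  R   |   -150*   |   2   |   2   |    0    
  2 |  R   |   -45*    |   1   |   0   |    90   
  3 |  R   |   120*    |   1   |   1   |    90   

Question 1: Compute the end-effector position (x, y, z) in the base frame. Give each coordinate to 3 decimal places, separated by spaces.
-0.990 -0.163 3.866

after link 1: o_1 = (-1.7321, -1.0000, 2.0000)
after link 2: o_2 = (-1.7321, -1.0000, 3.0000)
after link 3: o_3 = (-0.9903, -0.1635, 3.8660)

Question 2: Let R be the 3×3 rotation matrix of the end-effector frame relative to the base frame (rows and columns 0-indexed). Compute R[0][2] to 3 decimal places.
End-effector z-axis (col 2 of R) = (-0.8365,0.2241,0.5000)
R[0][2] = -0.8365

-0.837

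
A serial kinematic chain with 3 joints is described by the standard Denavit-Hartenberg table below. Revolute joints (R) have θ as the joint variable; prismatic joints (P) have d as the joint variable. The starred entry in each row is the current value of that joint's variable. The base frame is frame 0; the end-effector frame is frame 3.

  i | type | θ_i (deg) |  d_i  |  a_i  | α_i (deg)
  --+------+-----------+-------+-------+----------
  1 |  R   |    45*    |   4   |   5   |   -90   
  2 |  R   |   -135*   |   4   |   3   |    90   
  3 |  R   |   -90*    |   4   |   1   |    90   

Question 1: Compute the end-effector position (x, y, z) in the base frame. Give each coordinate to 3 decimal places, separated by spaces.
-2.086 2.157 3.293

after link 1: o_1 = (3.5355, 3.5355, 4.0000)
after link 2: o_2 = (-0.7929, 4.8640, 6.1213)
after link 3: o_3 = (-2.0858, 2.1569, 3.2929)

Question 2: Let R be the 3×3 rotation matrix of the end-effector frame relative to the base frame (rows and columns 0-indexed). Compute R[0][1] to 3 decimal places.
-0.500

End-effector y-axis (col 1 of R) = (-0.5000,-0.5000,-0.7071)
R[0][1] = -0.5000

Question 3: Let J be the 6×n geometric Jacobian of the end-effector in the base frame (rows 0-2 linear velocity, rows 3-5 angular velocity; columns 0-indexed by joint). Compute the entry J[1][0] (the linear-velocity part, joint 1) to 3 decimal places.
-2.086

axis z_0 = ẑ; lever o_n−o_0 = (-2.0858,2.1569,3.2929)
cross product → J_v[:, 0] = (-2.1569,-2.0858,0.0000)
J_ω[:, 0] = z_0
entry J[1][0] = -2.0858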